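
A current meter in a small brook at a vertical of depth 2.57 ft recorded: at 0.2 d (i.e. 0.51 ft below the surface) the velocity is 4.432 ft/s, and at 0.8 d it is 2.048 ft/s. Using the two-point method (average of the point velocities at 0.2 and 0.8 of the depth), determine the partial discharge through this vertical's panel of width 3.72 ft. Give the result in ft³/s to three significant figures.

31.0 ft³/s

v̄ = (4.432 + 2.048) / 2 = 3.240 ft/s
q = v̄ × d × w = 3.240 × 2.57 × 3.72 = 30.98 ft³/s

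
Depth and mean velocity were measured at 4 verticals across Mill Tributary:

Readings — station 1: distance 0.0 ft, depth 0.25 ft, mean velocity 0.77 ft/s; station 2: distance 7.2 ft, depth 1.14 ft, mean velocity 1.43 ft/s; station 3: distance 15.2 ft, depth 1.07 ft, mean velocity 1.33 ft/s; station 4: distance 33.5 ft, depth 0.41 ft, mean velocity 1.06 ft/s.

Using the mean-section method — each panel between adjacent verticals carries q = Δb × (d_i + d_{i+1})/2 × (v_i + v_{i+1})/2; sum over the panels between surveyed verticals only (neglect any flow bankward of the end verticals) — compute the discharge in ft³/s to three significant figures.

Panel 1-2: Δb = 7.2 ft, d̄ = (0.25+1.14)/2 = 0.695, v̄ = (0.77+1.43)/2 = 1.1 → q = 7.2×0.695×1.1 = 5.504 ft³/s
Panel 2-3: Δb = 8 ft, d̄ = (1.14+1.07)/2 = 1.105, v̄ = (1.43+1.33)/2 = 1.38 → q = 8×1.105×1.38 = 12.20 ft³/s
Panel 3-4: Δb = 18.3 ft, d̄ = (1.07+0.41)/2 = 0.74, v̄ = (1.33+1.06)/2 = 1.195 → q = 18.3×0.74×1.195 = 16.18 ft³/s
Q = Σ q = 33.89 ft³/s

33.9 ft³/s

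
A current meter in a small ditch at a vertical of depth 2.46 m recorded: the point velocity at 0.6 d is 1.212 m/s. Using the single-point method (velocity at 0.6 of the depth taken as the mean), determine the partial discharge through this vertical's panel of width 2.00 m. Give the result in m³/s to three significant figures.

5.96 m³/s

v̄ = v₀.₆ = 1.212 m/s
q = v̄ × d × w = 1.212 × 2.46 × 2.00 = 5.963 m³/s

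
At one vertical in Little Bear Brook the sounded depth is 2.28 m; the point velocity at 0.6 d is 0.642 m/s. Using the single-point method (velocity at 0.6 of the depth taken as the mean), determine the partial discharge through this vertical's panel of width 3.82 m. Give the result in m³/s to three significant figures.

5.59 m³/s

v̄ = v₀.₆ = 0.642 m/s
q = v̄ × d × w = 0.6420 × 2.28 × 3.82 = 5.592 m³/s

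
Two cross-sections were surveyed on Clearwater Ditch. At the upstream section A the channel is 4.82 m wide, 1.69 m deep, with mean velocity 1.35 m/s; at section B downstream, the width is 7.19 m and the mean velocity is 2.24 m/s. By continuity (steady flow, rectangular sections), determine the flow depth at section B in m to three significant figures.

Q = A₁V₁ = (4.82×1.69) × 1.35 = 11.00 m³/s
d₂ = Q/(b₂ V₂) = 11.00/(7.19×2.24) = 0.6828 m

0.683 m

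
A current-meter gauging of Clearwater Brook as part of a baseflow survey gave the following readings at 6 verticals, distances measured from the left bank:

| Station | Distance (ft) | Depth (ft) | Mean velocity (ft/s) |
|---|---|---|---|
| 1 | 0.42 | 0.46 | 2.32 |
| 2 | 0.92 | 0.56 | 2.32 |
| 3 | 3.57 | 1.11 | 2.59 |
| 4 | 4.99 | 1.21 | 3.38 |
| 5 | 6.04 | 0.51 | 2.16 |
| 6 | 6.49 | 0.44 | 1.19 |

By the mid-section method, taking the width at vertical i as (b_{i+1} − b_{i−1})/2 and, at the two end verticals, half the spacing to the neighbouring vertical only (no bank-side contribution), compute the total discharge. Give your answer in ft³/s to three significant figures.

14.2 ft³/s

w_1 = (0.92 − 0.42)/2 = 0.25 ft; q_1 = 2.32 × 0.46 × 0.25 = 0.2668 ft³/s
w_2 = (3.57 − 0.42)/2 = 1.575 ft; q_2 = 2.32 × 0.56 × 1.575 = 2.046 ft³/s
w_3 = (4.99 − 0.92)/2 = 2.035 ft; q_3 = 2.59 × 1.11 × 2.035 = 5.850 ft³/s
w_4 = (6.04 − 3.57)/2 = 1.235 ft; q_4 = 3.38 × 1.21 × 1.235 = 5.051 ft³/s
w_5 = (6.49 − 4.99)/2 = 0.75 ft; q_5 = 2.16 × 0.51 × 0.75 = 0.8262 ft³/s
w_6 = (6.49 − 6.04)/2 = 0.225 ft; q_6 = 1.19 × 0.44 × 0.225 = 0.1178 ft³/s
Q = Σ qᵢ = 14.16 ft³/s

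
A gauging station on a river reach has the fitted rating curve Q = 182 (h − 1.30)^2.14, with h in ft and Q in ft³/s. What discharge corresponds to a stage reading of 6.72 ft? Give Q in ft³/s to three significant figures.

Q = 182 × (6.72 − 1.30)^2.14 = 182 × 5.42^2.14 = 6774 ft³/s

6770 ft³/s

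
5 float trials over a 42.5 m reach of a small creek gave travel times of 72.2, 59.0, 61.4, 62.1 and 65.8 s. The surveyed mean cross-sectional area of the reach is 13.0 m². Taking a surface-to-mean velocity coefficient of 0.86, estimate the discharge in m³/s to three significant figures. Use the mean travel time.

t̄ = (72.2 + 59.0 + 61.4 + 62.1 + 65.8) / 5 = 64.1 s
v_surface = L / t̄ = 42.5 / 64.1 = 0.6630 m/s
v_mean = 0.86 × 0.6630 = 0.5702 m/s
Q = A × v_mean = 13.0 × 0.5702 = 7.413 m³/s

7.41 m³/s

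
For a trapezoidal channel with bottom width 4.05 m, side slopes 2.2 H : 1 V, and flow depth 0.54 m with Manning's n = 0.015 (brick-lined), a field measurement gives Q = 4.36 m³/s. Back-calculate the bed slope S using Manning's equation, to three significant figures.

0.00167

A = (b + z·y)·y = (4.05 + 2.2×0.54)×0.54 = 2.829 m²
P = b + 2y√(1+z²) = 4.05 + 2×0.54×√(1+2.2²) = 6.660 m
R = A/P = 2.829/6.660 = 0.4247 m
S = (Q·n / (1·A·R^(2/3)))² = (4.36×0.015 / (1×2.829×0.5650))² = 0.001675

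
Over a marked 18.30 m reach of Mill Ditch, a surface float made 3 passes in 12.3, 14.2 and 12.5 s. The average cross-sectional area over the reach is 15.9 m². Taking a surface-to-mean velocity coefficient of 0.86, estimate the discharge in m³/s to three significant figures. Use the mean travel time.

19.2 m³/s

t̄ = (12.3 + 14.2 + 12.5) / 3 = 13 s
v_surface = L / t̄ = 18.30 / 13 = 1.408 m/s
v_mean = 0.86 × 1.408 = 1.211 m/s
Q = A × v_mean = 15.9 × 1.211 = 19.25 m³/s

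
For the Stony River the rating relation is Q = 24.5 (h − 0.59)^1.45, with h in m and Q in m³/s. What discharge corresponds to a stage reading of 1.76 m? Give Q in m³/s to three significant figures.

30.8 m³/s

Q = 24.5 × (1.76 − 0.59)^1.45 = 24.5 × 1.17^1.45 = 30.76 m³/s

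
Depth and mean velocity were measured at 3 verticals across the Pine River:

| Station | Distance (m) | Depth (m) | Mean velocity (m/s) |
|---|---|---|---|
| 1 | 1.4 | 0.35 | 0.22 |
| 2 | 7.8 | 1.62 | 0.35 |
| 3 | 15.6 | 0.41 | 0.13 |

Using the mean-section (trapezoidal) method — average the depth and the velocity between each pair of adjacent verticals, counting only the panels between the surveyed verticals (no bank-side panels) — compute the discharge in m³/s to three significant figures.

Panel 1-2: Δb = 6.4 m, d̄ = (0.35+1.62)/2 = 0.985, v̄ = (0.22+0.35)/2 = 0.285 → q = 6.4×0.985×0.285 = 1.797 m³/s
Panel 2-3: Δb = 7.8 m, d̄ = (1.62+0.41)/2 = 1.015, v̄ = (0.35+0.13)/2 = 0.24 → q = 7.8×1.015×0.24 = 1.900 m³/s
Q = Σ q = 3.697 m³/s

3.70 m³/s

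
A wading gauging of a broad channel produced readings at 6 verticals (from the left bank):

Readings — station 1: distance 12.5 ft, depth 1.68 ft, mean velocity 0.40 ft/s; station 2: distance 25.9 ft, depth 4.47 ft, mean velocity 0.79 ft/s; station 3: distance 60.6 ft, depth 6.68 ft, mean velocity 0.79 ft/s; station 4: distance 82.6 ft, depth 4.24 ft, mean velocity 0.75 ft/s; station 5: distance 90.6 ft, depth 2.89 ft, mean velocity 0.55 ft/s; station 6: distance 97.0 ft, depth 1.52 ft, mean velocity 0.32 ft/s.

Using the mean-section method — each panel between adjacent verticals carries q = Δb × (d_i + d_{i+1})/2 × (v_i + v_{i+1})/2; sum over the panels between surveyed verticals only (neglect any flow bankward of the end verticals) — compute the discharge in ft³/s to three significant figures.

295 ft³/s

Panel 1-2: Δb = 13.4 ft, d̄ = (1.68+4.47)/2 = 3.075, v̄ = (0.40+0.79)/2 = 0.595 → q = 13.4×3.075×0.595 = 24.52 ft³/s
Panel 2-3: Δb = 34.7 ft, d̄ = (4.47+6.68)/2 = 5.575, v̄ = (0.79+0.79)/2 = 0.79 → q = 34.7×5.575×0.79 = 152.8 ft³/s
Panel 3-4: Δb = 22 ft, d̄ = (6.68+4.24)/2 = 5.46, v̄ = (0.79+0.75)/2 = 0.77 → q = 22×5.46×0.77 = 92.49 ft³/s
Panel 4-5: Δb = 8 ft, d̄ = (4.24+2.89)/2 = 3.565, v̄ = (0.75+0.55)/2 = 0.65 → q = 8×3.565×0.65 = 18.54 ft³/s
Panel 5-6: Δb = 6.4 ft, d̄ = (2.89+1.52)/2 = 2.205, v̄ = (0.55+0.32)/2 = 0.435 → q = 6.4×2.205×0.435 = 6.139 ft³/s
Q = Σ q = 294.5 ft³/s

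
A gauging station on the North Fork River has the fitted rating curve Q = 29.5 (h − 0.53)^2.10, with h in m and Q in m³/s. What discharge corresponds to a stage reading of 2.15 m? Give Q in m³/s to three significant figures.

Q = 29.5 × (2.15 − 0.53)^2.10 = 29.5 × 1.62^2.10 = 81.25 m³/s

81.2 m³/s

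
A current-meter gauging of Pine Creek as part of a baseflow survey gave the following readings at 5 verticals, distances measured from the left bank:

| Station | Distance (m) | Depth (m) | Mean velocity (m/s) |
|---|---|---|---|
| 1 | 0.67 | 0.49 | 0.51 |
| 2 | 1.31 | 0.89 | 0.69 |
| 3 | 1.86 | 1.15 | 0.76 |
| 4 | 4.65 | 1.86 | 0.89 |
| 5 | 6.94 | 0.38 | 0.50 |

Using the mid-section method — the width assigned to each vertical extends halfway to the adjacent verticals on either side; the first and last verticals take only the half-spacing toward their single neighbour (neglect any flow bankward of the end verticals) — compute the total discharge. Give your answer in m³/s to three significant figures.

6.33 m³/s

w_1 = (1.31 − 0.67)/2 = 0.32 m; q_1 = 0.51 × 0.49 × 0.32 = 0.07997 m³/s
w_2 = (1.86 − 0.67)/2 = 0.595 m; q_2 = 0.69 × 0.89 × 0.595 = 0.3654 m³/s
w_3 = (4.65 − 1.31)/2 = 1.67 m; q_3 = 0.76 × 1.15 × 1.67 = 1.460 m³/s
w_4 = (6.94 − 1.86)/2 = 2.54 m; q_4 = 0.89 × 1.86 × 2.54 = 4.205 m³/s
w_5 = (6.94 − 4.65)/2 = 1.145 m; q_5 = 0.50 × 0.38 × 1.145 = 0.2176 m³/s
Q = Σ qᵢ = 6.327 m³/s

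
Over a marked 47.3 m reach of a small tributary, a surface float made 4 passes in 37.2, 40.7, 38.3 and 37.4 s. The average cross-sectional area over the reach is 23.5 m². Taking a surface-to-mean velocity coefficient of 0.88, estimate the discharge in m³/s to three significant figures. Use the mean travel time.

25.5 m³/s

t̄ = (37.2 + 40.7 + 38.3 + 37.4) / 4 = 38.4 s
v_surface = L / t̄ = 47.3 / 38.4 = 1.232 m/s
v_mean = 0.88 × 1.232 = 1.084 m/s
Q = A × v_mean = 23.5 × 1.084 = 25.47 m³/s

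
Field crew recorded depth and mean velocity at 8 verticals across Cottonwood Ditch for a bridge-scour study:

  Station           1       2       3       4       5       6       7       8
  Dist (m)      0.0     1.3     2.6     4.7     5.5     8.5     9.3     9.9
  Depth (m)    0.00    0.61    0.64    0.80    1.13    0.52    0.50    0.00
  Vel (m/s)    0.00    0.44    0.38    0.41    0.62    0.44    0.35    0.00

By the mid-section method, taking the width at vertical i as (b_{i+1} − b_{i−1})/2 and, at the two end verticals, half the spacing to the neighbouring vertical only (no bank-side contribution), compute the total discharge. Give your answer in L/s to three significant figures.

w_2 = (2.6 − 0.0)/2 = 1.3 m; q_2 = 0.44 × 0.61 × 1.3 = 0.3489 m³/s
w_3 = (4.7 − 1.3)/2 = 1.7 m; q_3 = 0.38 × 0.64 × 1.7 = 0.4134 m³/s
w_4 = (5.5 − 2.6)/2 = 1.45 m; q_4 = 0.41 × 0.80 × 1.45 = 0.4756 m³/s
w_5 = (8.5 − 4.7)/2 = 1.9 m; q_5 = 0.62 × 1.13 × 1.9 = 1.331 m³/s
w_6 = (9.3 − 5.5)/2 = 1.9 m; q_6 = 0.44 × 0.52 × 1.9 = 0.4347 m³/s
w_7 = (9.9 − 8.5)/2 = 0.7 m; q_7 = 0.35 × 0.50 × 0.7 = 0.1225 m³/s
Stations 1, 8 contribute zero (depth or velocity is 0).
Q = Σ qᵢ = 3.126 m³/s
= 3.126 × 1000 = 3126 L/s

3130 L/s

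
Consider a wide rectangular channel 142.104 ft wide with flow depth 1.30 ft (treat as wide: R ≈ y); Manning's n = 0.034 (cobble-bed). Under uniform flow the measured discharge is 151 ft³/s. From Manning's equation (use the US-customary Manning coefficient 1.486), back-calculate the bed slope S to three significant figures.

0.000247

A = b·y = 142.104 × 1.30 = 184.7 ft²
Wide channel: R ≈ y = 1.30 ft
S = (Q·n / (1.486·A·R^(2/3)))² = (151×0.034 / (1.486×184.7×1.191))² = 0.0002465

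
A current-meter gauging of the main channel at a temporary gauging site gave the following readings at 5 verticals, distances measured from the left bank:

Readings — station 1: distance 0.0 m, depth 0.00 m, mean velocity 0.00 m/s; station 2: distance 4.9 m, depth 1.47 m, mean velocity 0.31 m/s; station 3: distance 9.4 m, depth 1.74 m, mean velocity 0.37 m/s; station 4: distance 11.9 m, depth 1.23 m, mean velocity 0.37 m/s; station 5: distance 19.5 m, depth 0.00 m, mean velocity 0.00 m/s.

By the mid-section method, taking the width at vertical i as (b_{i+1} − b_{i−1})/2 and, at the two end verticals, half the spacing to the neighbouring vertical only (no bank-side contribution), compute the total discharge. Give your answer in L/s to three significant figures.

w_2 = (9.4 − 0.0)/2 = 4.7 m; q_2 = 0.31 × 1.47 × 4.7 = 2.142 m³/s
w_3 = (11.9 − 4.9)/2 = 3.5 m; q_3 = 0.37 × 1.74 × 3.5 = 2.253 m³/s
w_4 = (19.5 − 9.4)/2 = 5.05 m; q_4 = 0.37 × 1.23 × 5.05 = 2.298 m³/s
Stations 1, 5 contribute zero (depth or velocity is 0).
Q = Σ qᵢ = 6.693 m³/s
= 6.693 × 1000 = 6693 L/s

6690 L/s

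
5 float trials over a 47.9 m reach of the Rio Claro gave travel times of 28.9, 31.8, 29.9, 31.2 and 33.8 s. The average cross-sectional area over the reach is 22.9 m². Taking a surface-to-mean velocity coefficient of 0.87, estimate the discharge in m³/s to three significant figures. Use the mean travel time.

t̄ = (28.9 + 31.8 + 29.9 + 31.2 + 33.8) / 5 = 31.12 s
v_surface = L / t̄ = 47.9 / 31.12 = 1.539 m/s
v_mean = 0.87 × 1.539 = 1.339 m/s
Q = A × v_mean = 22.9 × 1.339 = 30.67 m³/s

30.7 m³/s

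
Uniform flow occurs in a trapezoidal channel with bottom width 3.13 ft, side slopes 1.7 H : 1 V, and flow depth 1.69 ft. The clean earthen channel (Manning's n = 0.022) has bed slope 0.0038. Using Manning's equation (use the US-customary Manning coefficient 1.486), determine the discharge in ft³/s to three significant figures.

43.2 ft³/s

A = (b + z·y)·y = (3.13 + 1.7×1.69)×1.69 = 10.15 ft²
P = b + 2y√(1+z²) = 3.13 + 2×1.69×√(1+1.7²) = 9.796 ft
R = A/P = 10.15/9.796 = 1.036 ft
Q = (1.486/n)·A·R^(2/3)·S^(1/2) = (1.486/0.022) × 10.15 × 1.036^(2/3) × 0.0038^(1/2) = 43.24 ft³/s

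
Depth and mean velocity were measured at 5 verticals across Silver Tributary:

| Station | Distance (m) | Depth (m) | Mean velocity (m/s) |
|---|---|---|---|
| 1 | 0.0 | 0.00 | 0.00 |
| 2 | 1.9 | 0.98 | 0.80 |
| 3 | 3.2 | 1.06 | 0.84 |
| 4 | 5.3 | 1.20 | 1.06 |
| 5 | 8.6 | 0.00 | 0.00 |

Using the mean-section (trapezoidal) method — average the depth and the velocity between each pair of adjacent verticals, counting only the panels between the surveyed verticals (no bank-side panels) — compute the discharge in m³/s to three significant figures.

4.76 m³/s

Panel 1-2: Δb = 1.9 m, d̄ = (0.00+0.98)/2 = 0.49, v̄ = (0.00+0.80)/2 = 0.4 → q = 1.9×0.49×0.4 = 0.3724 m³/s
Panel 2-3: Δb = 1.3 m, d̄ = (0.98+1.06)/2 = 1.02, v̄ = (0.80+0.84)/2 = 0.82 → q = 1.3×1.02×0.82 = 1.087 m³/s
Panel 3-4: Δb = 2.1 m, d̄ = (1.06+1.20)/2 = 1.13, v̄ = (0.84+1.06)/2 = 0.95 → q = 2.1×1.13×0.95 = 2.254 m³/s
Panel 4-5: Δb = 3.3 m, d̄ = (1.20+0.00)/2 = 0.6, v̄ = (1.06+0.00)/2 = 0.53 → q = 3.3×0.6×0.53 = 1.049 m³/s
Q = Σ q = 4.763 m³/s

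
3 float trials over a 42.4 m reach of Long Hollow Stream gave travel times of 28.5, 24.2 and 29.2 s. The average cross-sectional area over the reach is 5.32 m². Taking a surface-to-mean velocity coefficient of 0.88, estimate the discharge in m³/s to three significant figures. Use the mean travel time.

7.27 m³/s

t̄ = (28.5 + 24.2 + 29.2) / 3 = 27.3 s
v_surface = L / t̄ = 42.4 / 27.3 = 1.553 m/s
v_mean = 0.88 × 1.553 = 1.367 m/s
Q = A × v_mean = 5.32 × 1.367 = 7.271 m³/s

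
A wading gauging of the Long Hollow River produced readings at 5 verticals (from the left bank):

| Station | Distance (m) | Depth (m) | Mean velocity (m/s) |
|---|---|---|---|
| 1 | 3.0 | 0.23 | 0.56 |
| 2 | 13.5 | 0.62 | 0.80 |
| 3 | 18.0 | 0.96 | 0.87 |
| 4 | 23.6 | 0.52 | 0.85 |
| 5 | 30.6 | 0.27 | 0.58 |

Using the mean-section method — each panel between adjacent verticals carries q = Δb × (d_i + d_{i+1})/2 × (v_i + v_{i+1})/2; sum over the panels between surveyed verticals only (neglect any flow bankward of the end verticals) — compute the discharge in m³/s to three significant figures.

11.5 m³/s

Panel 1-2: Δb = 10.5 m, d̄ = (0.23+0.62)/2 = 0.425, v̄ = (0.56+0.80)/2 = 0.68 → q = 10.5×0.425×0.68 = 3.035 m³/s
Panel 2-3: Δb = 4.5 m, d̄ = (0.62+0.96)/2 = 0.79, v̄ = (0.80+0.87)/2 = 0.835 → q = 4.5×0.79×0.835 = 2.968 m³/s
Panel 3-4: Δb = 5.6 m, d̄ = (0.96+0.52)/2 = 0.74, v̄ = (0.87+0.85)/2 = 0.86 → q = 5.6×0.74×0.86 = 3.564 m³/s
Panel 4-5: Δb = 7 m, d̄ = (0.52+0.27)/2 = 0.395, v̄ = (0.85+0.58)/2 = 0.715 → q = 7×0.395×0.715 = 1.977 m³/s
Q = Σ q = 11.54 m³/s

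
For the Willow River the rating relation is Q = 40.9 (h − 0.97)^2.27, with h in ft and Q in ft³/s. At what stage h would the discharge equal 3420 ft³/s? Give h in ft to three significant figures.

8.00 ft

h − h₀ = (Q/C)^(1/b) = (3420/40.9)^(1/2.27) = 7.028 ft
h = 0.97 + 7.028 = 7.998 ft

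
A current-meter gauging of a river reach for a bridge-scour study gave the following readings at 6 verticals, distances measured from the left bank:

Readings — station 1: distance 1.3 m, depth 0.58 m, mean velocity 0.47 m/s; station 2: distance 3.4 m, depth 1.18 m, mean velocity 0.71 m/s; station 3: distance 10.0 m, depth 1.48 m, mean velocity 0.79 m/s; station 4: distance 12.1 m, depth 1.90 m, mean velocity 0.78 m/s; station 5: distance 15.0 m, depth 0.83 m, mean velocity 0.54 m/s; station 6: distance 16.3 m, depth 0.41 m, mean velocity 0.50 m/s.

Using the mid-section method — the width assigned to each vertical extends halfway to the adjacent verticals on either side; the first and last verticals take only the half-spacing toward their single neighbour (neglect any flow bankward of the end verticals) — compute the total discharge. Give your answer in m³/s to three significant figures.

13.8 m³/s

w_1 = (3.4 − 1.3)/2 = 1.05 m; q_1 = 0.47 × 0.58 × 1.05 = 0.2862 m³/s
w_2 = (10.0 − 1.3)/2 = 4.35 m; q_2 = 0.71 × 1.18 × 4.35 = 3.644 m³/s
w_3 = (12.1 − 3.4)/2 = 4.35 m; q_3 = 0.79 × 1.48 × 4.35 = 5.086 m³/s
w_4 = (15.0 − 10.0)/2 = 2.5 m; q_4 = 0.78 × 1.90 × 2.5 = 3.705 m³/s
w_5 = (16.3 − 12.1)/2 = 2.1 m; q_5 = 0.54 × 0.83 × 2.1 = 0.9412 m³/s
w_6 = (16.3 − 15.0)/2 = 0.65 m; q_6 = 0.50 × 0.41 × 0.65 = 0.1333 m³/s
Q = Σ qᵢ = 13.80 m³/s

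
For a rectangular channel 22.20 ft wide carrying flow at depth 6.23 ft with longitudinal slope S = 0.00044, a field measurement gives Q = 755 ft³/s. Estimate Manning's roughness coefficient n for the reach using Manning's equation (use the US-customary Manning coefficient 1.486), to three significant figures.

0.0144

A = b·y = 22.20 × 6.23 = 138.3 ft²
P = b + 2y = 22.20 + 2×6.23 = 34.66 ft
R = A/P = 138.3/34.66 = 3.990 ft
n = (1.486/Q)·A·R^(2/3)·S^(1/2) = (1.486/755) × 138.3 × 2.516 × 0.02098 = 0.01437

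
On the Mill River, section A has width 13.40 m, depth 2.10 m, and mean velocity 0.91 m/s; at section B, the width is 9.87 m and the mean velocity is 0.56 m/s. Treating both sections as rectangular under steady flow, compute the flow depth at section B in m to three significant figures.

Q = A₁V₁ = (13.40×2.10) × 0.91 = 25.61 m³/s
d₂ = Q/(b₂ V₂) = 25.61/(9.87×0.56) = 4.633 m

4.63 m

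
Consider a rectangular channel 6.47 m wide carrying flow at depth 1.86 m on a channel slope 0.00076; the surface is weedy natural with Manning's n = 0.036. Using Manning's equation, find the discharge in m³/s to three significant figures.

A = b·y = 6.47 × 1.86 = 12.03 m²
P = b + 2y = 6.47 + 2×1.86 = 10.19 m
R = A/P = 12.03/10.19 = 1.181 m
Q = (1/n)·A·R^(2/3)·S^(1/2) = (1/0.036) × 12.03 × 1.181^(2/3) × 0.00076^(1/2) = 10.30 m³/s

10.3 m³/s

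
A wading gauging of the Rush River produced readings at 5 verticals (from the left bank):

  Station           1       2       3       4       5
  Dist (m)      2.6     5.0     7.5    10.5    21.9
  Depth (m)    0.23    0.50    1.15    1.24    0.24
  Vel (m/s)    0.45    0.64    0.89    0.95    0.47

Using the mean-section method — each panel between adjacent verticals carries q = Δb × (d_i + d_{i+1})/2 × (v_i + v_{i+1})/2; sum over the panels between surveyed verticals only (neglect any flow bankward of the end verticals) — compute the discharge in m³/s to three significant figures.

11.3 m³/s

Panel 1-2: Δb = 2.4 m, d̄ = (0.23+0.50)/2 = 0.365, v̄ = (0.45+0.64)/2 = 0.545 → q = 2.4×0.365×0.545 = 0.4774 m³/s
Panel 2-3: Δb = 2.5 m, d̄ = (0.50+1.15)/2 = 0.825, v̄ = (0.64+0.89)/2 = 0.765 → q = 2.5×0.825×0.765 = 1.578 m³/s
Panel 3-4: Δb = 3 m, d̄ = (1.15+1.24)/2 = 1.195, v̄ = (0.89+0.95)/2 = 0.92 → q = 3×1.195×0.92 = 3.298 m³/s
Panel 4-5: Δb = 11.4 m, d̄ = (1.24+0.24)/2 = 0.74, v̄ = (0.95+0.47)/2 = 0.71 → q = 11.4×0.74×0.71 = 5.990 m³/s
Q = Σ q = 11.34 m³/s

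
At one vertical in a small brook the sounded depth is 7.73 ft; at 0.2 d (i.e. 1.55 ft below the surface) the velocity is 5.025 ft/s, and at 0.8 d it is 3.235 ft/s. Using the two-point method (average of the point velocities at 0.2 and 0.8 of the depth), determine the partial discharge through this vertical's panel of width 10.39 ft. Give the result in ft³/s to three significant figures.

v̄ = (5.025 + 3.235) / 2 = 4.130 ft/s
q = v̄ × d × w = 4.130 × 7.73 × 10.39 = 331.7 ft³/s

332 ft³/s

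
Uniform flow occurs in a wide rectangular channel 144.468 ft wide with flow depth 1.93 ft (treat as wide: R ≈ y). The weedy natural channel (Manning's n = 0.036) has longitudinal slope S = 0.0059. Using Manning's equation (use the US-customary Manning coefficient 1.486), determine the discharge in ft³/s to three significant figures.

1370 ft³/s

A = b·y = 144.468 × 1.93 = 278.8 ft²
Wide channel: R ≈ y = 1.93 ft
Q = (1.486/n)·A·R^(2/3)·S^(1/2) = (1.486/0.036) × 278.8 × 1.930^(2/3) × 0.0059^(1/2) = 1370 ft³/s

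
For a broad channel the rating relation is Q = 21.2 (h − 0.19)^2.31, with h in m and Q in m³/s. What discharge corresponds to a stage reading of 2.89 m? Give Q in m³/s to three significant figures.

210 m³/s

Q = 21.2 × (2.89 − 0.19)^2.31 = 21.2 × 2.7^2.31 = 210.3 m³/s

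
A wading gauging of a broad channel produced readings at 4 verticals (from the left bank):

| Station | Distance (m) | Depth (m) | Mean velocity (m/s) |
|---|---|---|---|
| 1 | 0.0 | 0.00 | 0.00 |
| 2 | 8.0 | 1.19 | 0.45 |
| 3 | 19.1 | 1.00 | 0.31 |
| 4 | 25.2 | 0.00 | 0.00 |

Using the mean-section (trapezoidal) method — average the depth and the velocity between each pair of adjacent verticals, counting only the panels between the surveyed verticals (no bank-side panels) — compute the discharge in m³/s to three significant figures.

Panel 1-2: Δb = 8 m, d̄ = (0.00+1.19)/2 = 0.595, v̄ = (0.00+0.45)/2 = 0.225 → q = 8×0.595×0.225 = 1.071 m³/s
Panel 2-3: Δb = 11.1 m, d̄ = (1.19+1.00)/2 = 1.095, v̄ = (0.45+0.31)/2 = 0.38 → q = 11.1×1.095×0.38 = 4.619 m³/s
Panel 3-4: Δb = 6.1 m, d̄ = (1.00+0.00)/2 = 0.5, v̄ = (0.31+0.00)/2 = 0.155 → q = 6.1×0.5×0.155 = 0.4728 m³/s
Q = Σ q = 6.162 m³/s

6.16 m³/s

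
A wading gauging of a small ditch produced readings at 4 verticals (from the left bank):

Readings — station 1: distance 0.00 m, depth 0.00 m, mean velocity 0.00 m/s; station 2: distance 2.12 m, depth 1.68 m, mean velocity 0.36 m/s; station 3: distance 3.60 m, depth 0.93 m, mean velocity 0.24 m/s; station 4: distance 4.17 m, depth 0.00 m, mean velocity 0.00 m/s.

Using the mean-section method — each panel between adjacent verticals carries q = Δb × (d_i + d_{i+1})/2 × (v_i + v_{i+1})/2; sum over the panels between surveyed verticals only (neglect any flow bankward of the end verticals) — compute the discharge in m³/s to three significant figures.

Panel 1-2: Δb = 2.12 m, d̄ = (0.00+1.68)/2 = 0.84, v̄ = (0.00+0.36)/2 = 0.18 → q = 2.12×0.84×0.18 = 0.3205 m³/s
Panel 2-3: Δb = 1.48 m, d̄ = (1.68+0.93)/2 = 1.305, v̄ = (0.36+0.24)/2 = 0.3 → q = 1.48×1.305×0.3 = 0.5794 m³/s
Panel 3-4: Δb = 0.57 m, d̄ = (0.93+0.00)/2 = 0.465, v̄ = (0.24+0.00)/2 = 0.12 → q = 0.57×0.465×0.12 = 0.03181 m³/s
Q = Σ q = 0.9318 m³/s

0.932 m³/s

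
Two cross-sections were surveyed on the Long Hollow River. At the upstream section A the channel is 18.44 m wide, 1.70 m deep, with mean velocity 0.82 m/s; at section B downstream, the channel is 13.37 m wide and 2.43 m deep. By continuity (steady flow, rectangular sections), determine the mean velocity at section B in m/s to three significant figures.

Q = A₁V₁ = (18.44×1.70) × 0.82 = 25.71 m³/s
A₂ = 13.37 × 2.43 = 32.49 m²
V₂ = Q/A₂ = 25.71/32.49 = 0.7912 m/s

0.791 m/s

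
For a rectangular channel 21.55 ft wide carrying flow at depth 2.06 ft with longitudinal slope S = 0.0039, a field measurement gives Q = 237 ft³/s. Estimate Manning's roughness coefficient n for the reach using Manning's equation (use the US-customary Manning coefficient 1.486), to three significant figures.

A = b·y = 21.55 × 2.06 = 44.39 ft²
P = b + 2y = 21.55 + 2×2.06 = 25.67 ft
R = A/P = 44.39/25.67 = 1.729 ft
n = (1.486/Q)·A·R^(2/3)·S^(1/2) = (1.486/237) × 44.39 × 1.441 × 0.06245 = 0.02504

0.0250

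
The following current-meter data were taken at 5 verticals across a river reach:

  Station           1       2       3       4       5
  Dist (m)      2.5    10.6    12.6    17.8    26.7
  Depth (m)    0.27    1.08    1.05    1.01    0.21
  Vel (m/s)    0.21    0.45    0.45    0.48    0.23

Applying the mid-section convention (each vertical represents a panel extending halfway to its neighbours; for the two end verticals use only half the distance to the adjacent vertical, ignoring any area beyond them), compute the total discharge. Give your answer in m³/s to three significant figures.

8.02 m³/s

w_1 = (10.6 − 2.5)/2 = 4.05 m; q_1 = 0.21 × 0.27 × 4.05 = 0.2296 m³/s
w_2 = (12.6 − 2.5)/2 = 5.05 m; q_2 = 0.45 × 1.08 × 5.05 = 2.454 m³/s
w_3 = (17.8 − 10.6)/2 = 3.6 m; q_3 = 0.45 × 1.05 × 3.6 = 1.701 m³/s
w_4 = (26.7 − 12.6)/2 = 7.05 m; q_4 = 0.48 × 1.01 × 7.05 = 3.418 m³/s
w_5 = (26.7 − 17.8)/2 = 4.45 m; q_5 = 0.23 × 0.21 × 4.45 = 0.2149 m³/s
Q = Σ qᵢ = 8.018 m³/s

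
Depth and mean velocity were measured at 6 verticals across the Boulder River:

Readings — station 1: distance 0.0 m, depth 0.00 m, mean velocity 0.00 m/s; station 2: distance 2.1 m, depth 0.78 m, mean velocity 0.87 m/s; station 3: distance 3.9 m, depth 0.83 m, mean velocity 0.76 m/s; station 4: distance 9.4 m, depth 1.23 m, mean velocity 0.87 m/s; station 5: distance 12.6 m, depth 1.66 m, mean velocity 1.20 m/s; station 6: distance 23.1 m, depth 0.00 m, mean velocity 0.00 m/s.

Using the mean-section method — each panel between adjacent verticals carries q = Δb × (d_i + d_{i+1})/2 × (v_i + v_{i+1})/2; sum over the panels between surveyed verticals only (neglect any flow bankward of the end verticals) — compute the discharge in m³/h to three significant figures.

58200 m³/h

Panel 1-2: Δb = 2.1 m, d̄ = (0.00+0.78)/2 = 0.39, v̄ = (0.00+0.87)/2 = 0.435 → q = 2.1×0.39×0.435 = 0.3563 m³/s
Panel 2-3: Δb = 1.8 m, d̄ = (0.78+0.83)/2 = 0.805, v̄ = (0.87+0.76)/2 = 0.815 → q = 1.8×0.805×0.815 = 1.181 m³/s
Panel 3-4: Δb = 5.5 m, d̄ = (0.83+1.23)/2 = 1.03, v̄ = (0.76+0.87)/2 = 0.815 → q = 5.5×1.03×0.815 = 4.617 m³/s
Panel 4-5: Δb = 3.2 m, d̄ = (1.23+1.66)/2 = 1.445, v̄ = (0.87+1.20)/2 = 1.035 → q = 3.2×1.445×1.035 = 4.786 m³/s
Panel 5-6: Δb = 10.5 m, d̄ = (1.66+0.00)/2 = 0.83, v̄ = (1.20+0.00)/2 = 0.6 → q = 10.5×0.83×0.6 = 5.229 m³/s
Q = Σ q = 16.17 m³/s
= 16.17 × 3600 = 58210 m³/h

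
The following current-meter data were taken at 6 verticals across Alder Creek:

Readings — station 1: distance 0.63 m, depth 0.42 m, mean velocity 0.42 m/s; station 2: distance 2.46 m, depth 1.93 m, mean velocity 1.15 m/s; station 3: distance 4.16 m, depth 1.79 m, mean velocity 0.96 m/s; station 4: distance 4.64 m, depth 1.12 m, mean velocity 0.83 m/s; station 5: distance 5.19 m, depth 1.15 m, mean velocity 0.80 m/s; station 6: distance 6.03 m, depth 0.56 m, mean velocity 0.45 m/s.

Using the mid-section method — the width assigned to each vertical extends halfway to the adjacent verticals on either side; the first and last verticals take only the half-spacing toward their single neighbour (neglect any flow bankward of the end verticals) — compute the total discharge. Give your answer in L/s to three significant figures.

w_1 = (2.46 − 0.63)/2 = 0.915 m; q_1 = 0.42 × 0.42 × 0.915 = 0.1614 m³/s
w_2 = (4.16 − 0.63)/2 = 1.765 m; q_2 = 1.15 × 1.93 × 1.765 = 3.917 m³/s
w_3 = (4.64 − 2.46)/2 = 1.09 m; q_3 = 0.96 × 1.79 × 1.09 = 1.873 m³/s
w_4 = (5.19 − 4.16)/2 = 0.515 m; q_4 = 0.83 × 1.12 × 0.515 = 0.4787 m³/s
w_5 = (6.03 − 4.64)/2 = 0.695 m; q_5 = 0.80 × 1.15 × 0.695 = 0.6394 m³/s
w_6 = (6.03 − 5.19)/2 = 0.42 m; q_6 = 0.45 × 0.56 × 0.42 = 0.1058 m³/s
Q = Σ qᵢ = 7.176 m³/s
= 7.176 × 1000 = 7176 L/s

7180 L/s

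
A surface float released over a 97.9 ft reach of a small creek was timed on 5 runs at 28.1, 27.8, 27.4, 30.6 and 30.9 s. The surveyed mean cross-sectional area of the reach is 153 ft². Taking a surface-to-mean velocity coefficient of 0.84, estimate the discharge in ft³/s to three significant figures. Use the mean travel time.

434 ft³/s

t̄ = (28.1 + 27.8 + 27.4 + 30.6 + 30.9) / 5 = 28.96 s
v_surface = L / t̄ = 97.9 / 28.96 = 3.381 ft/s
v_mean = 0.84 × 3.381 = 2.840 ft/s
Q = A × v_mean = 153 × 2.840 = 434.5 ft³/s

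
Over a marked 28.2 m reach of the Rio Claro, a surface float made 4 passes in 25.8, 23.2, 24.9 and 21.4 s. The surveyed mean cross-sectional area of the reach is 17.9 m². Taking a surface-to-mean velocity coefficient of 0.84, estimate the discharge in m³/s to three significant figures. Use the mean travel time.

17.8 m³/s

t̄ = (25.8 + 23.2 + 24.9 + 21.4) / 4 = 23.825 s
v_surface = L / t̄ = 28.2 / 23.825 = 1.184 m/s
v_mean = 0.84 × 1.184 = 0.9942 m/s
Q = A × v_mean = 17.9 × 0.9942 = 17.80 m³/s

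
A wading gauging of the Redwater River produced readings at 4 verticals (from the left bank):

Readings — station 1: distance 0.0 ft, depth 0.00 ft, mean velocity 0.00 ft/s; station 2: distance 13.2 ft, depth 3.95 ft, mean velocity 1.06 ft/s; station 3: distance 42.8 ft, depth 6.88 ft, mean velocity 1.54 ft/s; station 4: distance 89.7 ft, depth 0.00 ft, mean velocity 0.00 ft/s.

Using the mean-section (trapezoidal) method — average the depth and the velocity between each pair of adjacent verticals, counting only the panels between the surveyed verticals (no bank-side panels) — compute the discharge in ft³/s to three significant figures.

Panel 1-2: Δb = 13.2 ft, d̄ = (0.00+3.95)/2 = 1.975, v̄ = (0.00+1.06)/2 = 0.53 → q = 13.2×1.975×0.53 = 13.82 ft³/s
Panel 2-3: Δb = 29.6 ft, d̄ = (3.95+6.88)/2 = 5.415, v̄ = (1.06+1.54)/2 = 1.3 → q = 29.6×5.415×1.3 = 208.4 ft³/s
Panel 3-4: Δb = 46.9 ft, d̄ = (6.88+0.00)/2 = 3.44, v̄ = (1.54+0.00)/2 = 0.77 → q = 46.9×3.44×0.77 = 124.2 ft³/s
Q = Σ q = 346.4 ft³/s

346 ft³/s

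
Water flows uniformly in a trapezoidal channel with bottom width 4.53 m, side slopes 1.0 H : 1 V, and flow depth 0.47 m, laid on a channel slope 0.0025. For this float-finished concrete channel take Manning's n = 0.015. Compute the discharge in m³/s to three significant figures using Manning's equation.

A = (b + z·y)·y = (4.53 + 1.0×0.47)×0.47 = 2.350 m²
P = b + 2y√(1+z²) = 4.53 + 2×0.47×√(1+1.0²) = 5.859 m
R = A/P = 2.350/5.859 = 0.4011 m
Q = (1/n)·A·R^(2/3)·S^(1/2) = (1/0.015) × 2.350 × 0.4011^(2/3) × 0.0025^(1/2) = 4.260 m³/s

4.26 m³/s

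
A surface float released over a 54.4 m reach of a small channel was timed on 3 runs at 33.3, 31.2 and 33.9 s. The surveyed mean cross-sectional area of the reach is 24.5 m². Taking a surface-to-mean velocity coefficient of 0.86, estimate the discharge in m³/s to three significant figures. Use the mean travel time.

t̄ = (33.3 + 31.2 + 33.9) / 3 = 32.8 s
v_surface = L / t̄ = 54.4 / 32.8 = 1.659 m/s
v_mean = 0.86 × 1.659 = 1.426 m/s
Q = A × v_mean = 24.5 × 1.426 = 34.95 m³/s

34.9 m³/s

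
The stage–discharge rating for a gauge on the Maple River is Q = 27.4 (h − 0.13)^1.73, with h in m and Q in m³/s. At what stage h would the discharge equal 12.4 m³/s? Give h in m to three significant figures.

h − h₀ = (Q/C)^(1/b) = (12.4/27.4)^(1/1.73) = 0.6324 m
h = 0.13 + 0.6324 = 0.7624 m

0.762 m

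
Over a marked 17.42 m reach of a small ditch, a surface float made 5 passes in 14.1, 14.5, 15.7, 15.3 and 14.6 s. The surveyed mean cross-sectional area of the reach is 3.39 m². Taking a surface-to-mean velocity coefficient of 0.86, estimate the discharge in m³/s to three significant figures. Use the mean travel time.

t̄ = (14.1 + 14.5 + 15.7 + 15.3 + 14.6) / 5 = 14.84 s
v_surface = L / t̄ = 17.42 / 14.84 = 1.174 m/s
v_mean = 0.86 × 1.174 = 1.010 m/s
Q = A × v_mean = 3.39 × 1.010 = 3.422 m³/s

3.42 m³/s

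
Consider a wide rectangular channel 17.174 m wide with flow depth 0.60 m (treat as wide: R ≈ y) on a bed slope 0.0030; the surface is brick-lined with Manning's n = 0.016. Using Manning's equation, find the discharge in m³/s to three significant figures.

25.1 m³/s

A = b·y = 17.174 × 0.60 = 10.30 m²
Wide channel: R ≈ y = 0.60 m
Q = (1/n)·A·R^(2/3)·S^(1/2) = (1/0.016) × 10.30 × 0.6000^(2/3) × 0.0030^(1/2) = 25.09 m³/s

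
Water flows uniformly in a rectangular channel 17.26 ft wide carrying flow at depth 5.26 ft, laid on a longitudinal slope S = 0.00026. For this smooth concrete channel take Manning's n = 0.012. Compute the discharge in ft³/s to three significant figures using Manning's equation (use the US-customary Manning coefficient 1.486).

399 ft³/s

A = b·y = 17.26 × 5.26 = 90.79 ft²
P = b + 2y = 17.26 + 2×5.26 = 27.78 ft
R = A/P = 90.79/27.78 = 3.268 ft
Q = (1.486/n)·A·R^(2/3)·S^(1/2) = (1.486/0.012) × 90.79 × 3.268^(2/3) × 0.00026^(1/2) = 399.2 ft³/s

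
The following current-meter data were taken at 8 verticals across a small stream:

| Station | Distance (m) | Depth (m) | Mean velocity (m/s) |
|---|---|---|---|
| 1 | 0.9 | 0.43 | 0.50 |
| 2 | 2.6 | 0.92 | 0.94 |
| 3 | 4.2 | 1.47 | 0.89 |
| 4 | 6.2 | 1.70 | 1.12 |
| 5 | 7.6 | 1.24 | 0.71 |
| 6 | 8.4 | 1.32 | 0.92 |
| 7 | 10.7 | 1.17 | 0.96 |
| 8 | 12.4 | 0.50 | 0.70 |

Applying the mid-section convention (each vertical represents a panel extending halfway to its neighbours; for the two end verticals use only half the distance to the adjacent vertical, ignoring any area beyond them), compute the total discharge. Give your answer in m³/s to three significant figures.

w_1 = (2.6 − 0.9)/2 = 0.85 m; q_1 = 0.50 × 0.43 × 0.85 = 0.1828 m³/s
w_2 = (4.2 − 0.9)/2 = 1.65 m; q_2 = 0.94 × 0.92 × 1.65 = 1.427 m³/s
w_3 = (6.2 − 2.6)/2 = 1.8 m; q_3 = 0.89 × 1.47 × 1.8 = 2.355 m³/s
w_4 = (7.6 − 4.2)/2 = 1.7 m; q_4 = 1.12 × 1.70 × 1.7 = 3.237 m³/s
w_5 = (8.4 − 6.2)/2 = 1.1 m; q_5 = 0.71 × 1.24 × 1.1 = 0.9684 m³/s
w_6 = (10.7 − 7.6)/2 = 1.55 m; q_6 = 0.92 × 1.32 × 1.55 = 1.882 m³/s
w_7 = (12.4 − 8.4)/2 = 2 m; q_7 = 0.96 × 1.17 × 2 = 2.246 m³/s
w_8 = (12.4 − 10.7)/2 = 0.85 m; q_8 = 0.70 × 0.50 × 0.85 = 0.2975 m³/s
Q = Σ qᵢ = 12.60 m³/s

12.6 m³/s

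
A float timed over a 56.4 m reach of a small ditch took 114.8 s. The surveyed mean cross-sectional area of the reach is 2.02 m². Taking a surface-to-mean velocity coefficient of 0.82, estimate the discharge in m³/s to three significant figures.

v_surface = L / t̄ = 56.4 / 114.8 = 0.4913 m/s
v_mean = 0.82 × 0.4913 = 0.4029 m/s
Q = A × v_mean = 2.02 × 0.4029 = 0.8138 m³/s

0.814 m³/s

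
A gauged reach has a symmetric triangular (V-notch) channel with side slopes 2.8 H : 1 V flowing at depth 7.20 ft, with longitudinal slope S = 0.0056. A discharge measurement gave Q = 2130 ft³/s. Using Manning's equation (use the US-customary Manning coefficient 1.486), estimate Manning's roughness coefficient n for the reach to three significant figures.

0.0171

A = z·y² = 2.8×7.20² = 145.2 ft²
P = 2y√(1+z²) = 2×7.20×√(1+2.8²) = 42.81 ft
R = A/P = 145.2/42.81 = 3.390 ft
n = (1.486/Q)·A·R^(2/3)·S^(1/2) = (1.486/2130) × 145.2 × 2.257 × 0.07483 = 0.01710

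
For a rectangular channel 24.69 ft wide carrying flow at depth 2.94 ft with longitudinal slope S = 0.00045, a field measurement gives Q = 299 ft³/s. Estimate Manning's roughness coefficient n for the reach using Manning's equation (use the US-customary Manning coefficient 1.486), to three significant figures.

A = b·y = 24.69 × 2.94 = 72.59 ft²
P = b + 2y = 24.69 + 2×2.94 = 30.57 ft
R = A/P = 72.59/30.57 = 2.375 ft
n = (1.486/Q)·A·R^(2/3)·S^(1/2) = (1.486/299) × 72.59 × 1.780 × 0.02121 = 0.01362

0.0136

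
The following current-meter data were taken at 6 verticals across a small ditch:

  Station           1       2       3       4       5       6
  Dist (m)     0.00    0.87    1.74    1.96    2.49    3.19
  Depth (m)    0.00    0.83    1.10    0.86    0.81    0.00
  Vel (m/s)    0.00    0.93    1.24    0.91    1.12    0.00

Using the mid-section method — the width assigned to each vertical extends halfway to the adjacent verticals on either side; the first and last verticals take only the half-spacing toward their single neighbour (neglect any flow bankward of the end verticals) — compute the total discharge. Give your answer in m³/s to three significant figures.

2.27 m³/s

w_2 = (1.74 − 0.00)/2 = 0.87 m; q_2 = 0.93 × 0.83 × 0.87 = 0.6716 m³/s
w_3 = (1.96 − 0.87)/2 = 0.545 m; q_3 = 1.24 × 1.10 × 0.545 = 0.7434 m³/s
w_4 = (2.49 − 1.74)/2 = 0.375 m; q_4 = 0.91 × 0.86 × 0.375 = 0.2935 m³/s
w_5 = (3.19 − 1.96)/2 = 0.615 m; q_5 = 1.12 × 0.81 × 0.615 = 0.5579 m³/s
Stations 1, 6 contribute zero (depth or velocity is 0).
Q = Σ qᵢ = 2.266 m³/s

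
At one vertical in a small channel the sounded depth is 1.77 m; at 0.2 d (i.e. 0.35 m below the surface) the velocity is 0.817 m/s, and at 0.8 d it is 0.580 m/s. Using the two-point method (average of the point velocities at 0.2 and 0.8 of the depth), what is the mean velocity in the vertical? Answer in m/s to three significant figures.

0.699 m/s

v̄ = (0.817 + 0.580) / 2 = 0.6985 m/s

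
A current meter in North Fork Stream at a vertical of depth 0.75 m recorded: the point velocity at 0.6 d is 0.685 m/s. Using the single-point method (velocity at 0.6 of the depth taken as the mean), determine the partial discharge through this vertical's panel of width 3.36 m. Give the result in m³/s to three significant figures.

v̄ = v₀.₆ = 0.685 m/s
q = v̄ × d × w = 0.6850 × 0.75 × 3.36 = 1.726 m³/s

1.73 m³/s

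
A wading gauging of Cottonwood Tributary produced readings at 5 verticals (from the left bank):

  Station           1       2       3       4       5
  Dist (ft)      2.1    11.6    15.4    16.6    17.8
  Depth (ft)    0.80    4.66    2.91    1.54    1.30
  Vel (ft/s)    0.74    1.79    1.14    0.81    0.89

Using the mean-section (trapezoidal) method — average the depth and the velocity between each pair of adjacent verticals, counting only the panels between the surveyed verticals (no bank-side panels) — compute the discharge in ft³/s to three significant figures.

57.9 ft³/s

Panel 1-2: Δb = 9.5 ft, d̄ = (0.80+4.66)/2 = 2.73, v̄ = (0.74+1.79)/2 = 1.265 → q = 9.5×2.73×1.265 = 32.81 ft³/s
Panel 2-3: Δb = 3.8 ft, d̄ = (4.66+2.91)/2 = 3.785, v̄ = (1.79+1.14)/2 = 1.465 → q = 3.8×3.785×1.465 = 21.07 ft³/s
Panel 3-4: Δb = 1.2 ft, d̄ = (2.91+1.54)/2 = 2.225, v̄ = (1.14+0.81)/2 = 0.975 → q = 1.2×2.225×0.975 = 2.603 ft³/s
Panel 4-5: Δb = 1.2 ft, d̄ = (1.54+1.30)/2 = 1.42, v̄ = (0.81+0.89)/2 = 0.85 → q = 1.2×1.42×0.85 = 1.448 ft³/s
Q = Σ q = 57.93 ft³/s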